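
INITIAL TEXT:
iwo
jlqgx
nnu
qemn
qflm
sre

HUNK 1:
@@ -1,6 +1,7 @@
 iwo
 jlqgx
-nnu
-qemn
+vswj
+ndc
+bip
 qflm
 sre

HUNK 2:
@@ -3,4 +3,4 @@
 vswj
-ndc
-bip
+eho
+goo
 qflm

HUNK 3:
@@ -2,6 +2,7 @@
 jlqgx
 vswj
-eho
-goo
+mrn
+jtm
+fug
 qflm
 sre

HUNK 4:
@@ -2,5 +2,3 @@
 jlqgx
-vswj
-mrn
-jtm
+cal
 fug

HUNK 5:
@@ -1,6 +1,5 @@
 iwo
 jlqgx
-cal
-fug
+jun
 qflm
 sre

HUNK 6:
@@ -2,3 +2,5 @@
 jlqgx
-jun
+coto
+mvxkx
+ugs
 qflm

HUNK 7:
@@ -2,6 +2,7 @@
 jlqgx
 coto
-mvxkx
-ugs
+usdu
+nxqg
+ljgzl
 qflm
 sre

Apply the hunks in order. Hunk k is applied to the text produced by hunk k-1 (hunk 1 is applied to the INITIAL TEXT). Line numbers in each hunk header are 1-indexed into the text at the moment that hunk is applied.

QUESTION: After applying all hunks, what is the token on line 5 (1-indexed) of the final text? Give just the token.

Answer: nxqg

Derivation:
Hunk 1: at line 1 remove [nnu,qemn] add [vswj,ndc,bip] -> 7 lines: iwo jlqgx vswj ndc bip qflm sre
Hunk 2: at line 3 remove [ndc,bip] add [eho,goo] -> 7 lines: iwo jlqgx vswj eho goo qflm sre
Hunk 3: at line 2 remove [eho,goo] add [mrn,jtm,fug] -> 8 lines: iwo jlqgx vswj mrn jtm fug qflm sre
Hunk 4: at line 2 remove [vswj,mrn,jtm] add [cal] -> 6 lines: iwo jlqgx cal fug qflm sre
Hunk 5: at line 1 remove [cal,fug] add [jun] -> 5 lines: iwo jlqgx jun qflm sre
Hunk 6: at line 2 remove [jun] add [coto,mvxkx,ugs] -> 7 lines: iwo jlqgx coto mvxkx ugs qflm sre
Hunk 7: at line 2 remove [mvxkx,ugs] add [usdu,nxqg,ljgzl] -> 8 lines: iwo jlqgx coto usdu nxqg ljgzl qflm sre
Final line 5: nxqg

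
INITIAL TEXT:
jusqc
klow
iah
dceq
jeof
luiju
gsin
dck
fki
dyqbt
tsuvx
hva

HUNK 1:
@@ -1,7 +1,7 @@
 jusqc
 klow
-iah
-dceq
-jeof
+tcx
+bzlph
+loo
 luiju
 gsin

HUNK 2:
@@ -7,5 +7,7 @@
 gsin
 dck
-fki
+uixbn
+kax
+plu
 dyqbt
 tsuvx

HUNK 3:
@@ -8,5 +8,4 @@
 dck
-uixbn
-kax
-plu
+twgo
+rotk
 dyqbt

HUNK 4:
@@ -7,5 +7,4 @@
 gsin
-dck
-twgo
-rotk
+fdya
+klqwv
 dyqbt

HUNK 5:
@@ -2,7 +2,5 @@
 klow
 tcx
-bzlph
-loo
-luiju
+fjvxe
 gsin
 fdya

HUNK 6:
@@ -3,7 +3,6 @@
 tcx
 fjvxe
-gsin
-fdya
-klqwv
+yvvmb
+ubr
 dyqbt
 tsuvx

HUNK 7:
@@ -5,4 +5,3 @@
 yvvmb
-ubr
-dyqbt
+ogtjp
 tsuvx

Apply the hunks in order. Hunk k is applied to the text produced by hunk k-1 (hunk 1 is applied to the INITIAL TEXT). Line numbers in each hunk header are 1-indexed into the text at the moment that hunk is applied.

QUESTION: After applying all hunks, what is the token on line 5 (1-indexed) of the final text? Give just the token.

Hunk 1: at line 1 remove [iah,dceq,jeof] add [tcx,bzlph,loo] -> 12 lines: jusqc klow tcx bzlph loo luiju gsin dck fki dyqbt tsuvx hva
Hunk 2: at line 7 remove [fki] add [uixbn,kax,plu] -> 14 lines: jusqc klow tcx bzlph loo luiju gsin dck uixbn kax plu dyqbt tsuvx hva
Hunk 3: at line 8 remove [uixbn,kax,plu] add [twgo,rotk] -> 13 lines: jusqc klow tcx bzlph loo luiju gsin dck twgo rotk dyqbt tsuvx hva
Hunk 4: at line 7 remove [dck,twgo,rotk] add [fdya,klqwv] -> 12 lines: jusqc klow tcx bzlph loo luiju gsin fdya klqwv dyqbt tsuvx hva
Hunk 5: at line 2 remove [bzlph,loo,luiju] add [fjvxe] -> 10 lines: jusqc klow tcx fjvxe gsin fdya klqwv dyqbt tsuvx hva
Hunk 6: at line 3 remove [gsin,fdya,klqwv] add [yvvmb,ubr] -> 9 lines: jusqc klow tcx fjvxe yvvmb ubr dyqbt tsuvx hva
Hunk 7: at line 5 remove [ubr,dyqbt] add [ogtjp] -> 8 lines: jusqc klow tcx fjvxe yvvmb ogtjp tsuvx hva
Final line 5: yvvmb

Answer: yvvmb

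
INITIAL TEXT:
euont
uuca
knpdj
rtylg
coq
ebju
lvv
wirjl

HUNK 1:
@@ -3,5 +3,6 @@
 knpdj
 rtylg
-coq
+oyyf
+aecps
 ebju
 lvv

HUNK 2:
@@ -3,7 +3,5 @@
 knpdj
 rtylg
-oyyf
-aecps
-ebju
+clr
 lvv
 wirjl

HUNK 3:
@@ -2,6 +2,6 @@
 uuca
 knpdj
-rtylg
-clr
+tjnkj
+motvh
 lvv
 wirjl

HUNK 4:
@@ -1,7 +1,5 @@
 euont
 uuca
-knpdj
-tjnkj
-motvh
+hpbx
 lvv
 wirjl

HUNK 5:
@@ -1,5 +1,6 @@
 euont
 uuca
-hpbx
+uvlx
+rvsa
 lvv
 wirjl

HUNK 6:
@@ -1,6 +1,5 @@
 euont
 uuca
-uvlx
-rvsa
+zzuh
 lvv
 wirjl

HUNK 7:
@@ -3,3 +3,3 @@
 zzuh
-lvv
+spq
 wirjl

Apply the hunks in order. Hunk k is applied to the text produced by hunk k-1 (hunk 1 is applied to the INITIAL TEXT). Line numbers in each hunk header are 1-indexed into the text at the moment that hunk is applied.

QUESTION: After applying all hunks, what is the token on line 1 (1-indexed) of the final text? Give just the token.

Answer: euont

Derivation:
Hunk 1: at line 3 remove [coq] add [oyyf,aecps] -> 9 lines: euont uuca knpdj rtylg oyyf aecps ebju lvv wirjl
Hunk 2: at line 3 remove [oyyf,aecps,ebju] add [clr] -> 7 lines: euont uuca knpdj rtylg clr lvv wirjl
Hunk 3: at line 2 remove [rtylg,clr] add [tjnkj,motvh] -> 7 lines: euont uuca knpdj tjnkj motvh lvv wirjl
Hunk 4: at line 1 remove [knpdj,tjnkj,motvh] add [hpbx] -> 5 lines: euont uuca hpbx lvv wirjl
Hunk 5: at line 1 remove [hpbx] add [uvlx,rvsa] -> 6 lines: euont uuca uvlx rvsa lvv wirjl
Hunk 6: at line 1 remove [uvlx,rvsa] add [zzuh] -> 5 lines: euont uuca zzuh lvv wirjl
Hunk 7: at line 3 remove [lvv] add [spq] -> 5 lines: euont uuca zzuh spq wirjl
Final line 1: euont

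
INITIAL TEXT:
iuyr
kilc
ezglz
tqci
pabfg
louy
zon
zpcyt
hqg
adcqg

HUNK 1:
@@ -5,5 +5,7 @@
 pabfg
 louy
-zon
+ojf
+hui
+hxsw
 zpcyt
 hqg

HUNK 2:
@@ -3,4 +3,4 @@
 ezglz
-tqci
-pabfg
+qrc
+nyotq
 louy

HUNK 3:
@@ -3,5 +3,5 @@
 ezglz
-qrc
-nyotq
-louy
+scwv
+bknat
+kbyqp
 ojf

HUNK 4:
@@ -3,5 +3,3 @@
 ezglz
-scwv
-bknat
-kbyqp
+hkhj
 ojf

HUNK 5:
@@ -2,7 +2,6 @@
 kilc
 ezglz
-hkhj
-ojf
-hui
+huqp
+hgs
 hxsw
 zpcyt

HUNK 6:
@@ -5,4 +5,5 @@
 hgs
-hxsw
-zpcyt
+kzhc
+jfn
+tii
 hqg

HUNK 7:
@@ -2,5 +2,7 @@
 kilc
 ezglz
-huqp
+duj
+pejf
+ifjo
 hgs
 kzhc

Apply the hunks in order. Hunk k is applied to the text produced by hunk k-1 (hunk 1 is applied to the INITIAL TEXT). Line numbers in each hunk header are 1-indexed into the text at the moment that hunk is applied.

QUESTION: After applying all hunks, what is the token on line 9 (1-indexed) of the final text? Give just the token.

Hunk 1: at line 5 remove [zon] add [ojf,hui,hxsw] -> 12 lines: iuyr kilc ezglz tqci pabfg louy ojf hui hxsw zpcyt hqg adcqg
Hunk 2: at line 3 remove [tqci,pabfg] add [qrc,nyotq] -> 12 lines: iuyr kilc ezglz qrc nyotq louy ojf hui hxsw zpcyt hqg adcqg
Hunk 3: at line 3 remove [qrc,nyotq,louy] add [scwv,bknat,kbyqp] -> 12 lines: iuyr kilc ezglz scwv bknat kbyqp ojf hui hxsw zpcyt hqg adcqg
Hunk 4: at line 3 remove [scwv,bknat,kbyqp] add [hkhj] -> 10 lines: iuyr kilc ezglz hkhj ojf hui hxsw zpcyt hqg adcqg
Hunk 5: at line 2 remove [hkhj,ojf,hui] add [huqp,hgs] -> 9 lines: iuyr kilc ezglz huqp hgs hxsw zpcyt hqg adcqg
Hunk 6: at line 5 remove [hxsw,zpcyt] add [kzhc,jfn,tii] -> 10 lines: iuyr kilc ezglz huqp hgs kzhc jfn tii hqg adcqg
Hunk 7: at line 2 remove [huqp] add [duj,pejf,ifjo] -> 12 lines: iuyr kilc ezglz duj pejf ifjo hgs kzhc jfn tii hqg adcqg
Final line 9: jfn

Answer: jfn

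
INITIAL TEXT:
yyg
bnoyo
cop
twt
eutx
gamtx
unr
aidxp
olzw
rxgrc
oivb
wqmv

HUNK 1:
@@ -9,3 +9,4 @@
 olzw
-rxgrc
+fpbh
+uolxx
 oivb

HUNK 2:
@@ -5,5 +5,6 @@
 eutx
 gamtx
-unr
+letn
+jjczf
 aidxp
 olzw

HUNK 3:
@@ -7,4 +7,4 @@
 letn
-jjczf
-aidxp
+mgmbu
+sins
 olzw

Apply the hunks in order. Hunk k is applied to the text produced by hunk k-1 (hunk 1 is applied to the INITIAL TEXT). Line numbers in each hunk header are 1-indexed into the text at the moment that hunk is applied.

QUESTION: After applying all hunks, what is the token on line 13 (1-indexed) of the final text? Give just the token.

Hunk 1: at line 9 remove [rxgrc] add [fpbh,uolxx] -> 13 lines: yyg bnoyo cop twt eutx gamtx unr aidxp olzw fpbh uolxx oivb wqmv
Hunk 2: at line 5 remove [unr] add [letn,jjczf] -> 14 lines: yyg bnoyo cop twt eutx gamtx letn jjczf aidxp olzw fpbh uolxx oivb wqmv
Hunk 3: at line 7 remove [jjczf,aidxp] add [mgmbu,sins] -> 14 lines: yyg bnoyo cop twt eutx gamtx letn mgmbu sins olzw fpbh uolxx oivb wqmv
Final line 13: oivb

Answer: oivb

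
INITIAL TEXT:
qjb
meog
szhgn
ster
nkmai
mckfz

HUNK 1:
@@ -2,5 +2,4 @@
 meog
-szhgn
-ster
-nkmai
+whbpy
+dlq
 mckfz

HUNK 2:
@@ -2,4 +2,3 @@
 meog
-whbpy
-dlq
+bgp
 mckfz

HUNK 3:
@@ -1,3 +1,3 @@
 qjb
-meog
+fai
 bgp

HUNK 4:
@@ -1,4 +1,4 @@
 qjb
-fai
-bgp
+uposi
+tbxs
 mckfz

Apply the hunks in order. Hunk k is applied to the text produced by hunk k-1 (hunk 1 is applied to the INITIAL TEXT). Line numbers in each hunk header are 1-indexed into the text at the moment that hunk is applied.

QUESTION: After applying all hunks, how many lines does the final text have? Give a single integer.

Hunk 1: at line 2 remove [szhgn,ster,nkmai] add [whbpy,dlq] -> 5 lines: qjb meog whbpy dlq mckfz
Hunk 2: at line 2 remove [whbpy,dlq] add [bgp] -> 4 lines: qjb meog bgp mckfz
Hunk 3: at line 1 remove [meog] add [fai] -> 4 lines: qjb fai bgp mckfz
Hunk 4: at line 1 remove [fai,bgp] add [uposi,tbxs] -> 4 lines: qjb uposi tbxs mckfz
Final line count: 4

Answer: 4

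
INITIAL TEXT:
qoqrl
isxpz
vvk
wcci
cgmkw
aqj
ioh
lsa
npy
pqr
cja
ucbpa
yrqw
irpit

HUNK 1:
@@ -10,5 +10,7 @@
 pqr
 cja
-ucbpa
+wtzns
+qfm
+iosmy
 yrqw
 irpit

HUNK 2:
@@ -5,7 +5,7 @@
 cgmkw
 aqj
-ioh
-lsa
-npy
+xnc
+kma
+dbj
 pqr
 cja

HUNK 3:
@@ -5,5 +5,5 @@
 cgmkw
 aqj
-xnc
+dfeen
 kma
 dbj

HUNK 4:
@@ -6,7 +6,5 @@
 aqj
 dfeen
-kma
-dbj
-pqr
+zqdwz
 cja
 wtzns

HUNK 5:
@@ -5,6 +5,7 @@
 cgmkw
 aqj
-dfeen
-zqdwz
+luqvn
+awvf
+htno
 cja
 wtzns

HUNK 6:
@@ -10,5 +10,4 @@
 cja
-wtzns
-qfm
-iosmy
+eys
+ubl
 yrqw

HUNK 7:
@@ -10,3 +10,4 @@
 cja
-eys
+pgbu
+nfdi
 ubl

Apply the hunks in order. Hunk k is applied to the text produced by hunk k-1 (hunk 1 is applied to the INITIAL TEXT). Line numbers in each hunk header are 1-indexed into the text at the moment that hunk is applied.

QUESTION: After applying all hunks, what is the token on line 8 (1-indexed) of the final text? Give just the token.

Hunk 1: at line 10 remove [ucbpa] add [wtzns,qfm,iosmy] -> 16 lines: qoqrl isxpz vvk wcci cgmkw aqj ioh lsa npy pqr cja wtzns qfm iosmy yrqw irpit
Hunk 2: at line 5 remove [ioh,lsa,npy] add [xnc,kma,dbj] -> 16 lines: qoqrl isxpz vvk wcci cgmkw aqj xnc kma dbj pqr cja wtzns qfm iosmy yrqw irpit
Hunk 3: at line 5 remove [xnc] add [dfeen] -> 16 lines: qoqrl isxpz vvk wcci cgmkw aqj dfeen kma dbj pqr cja wtzns qfm iosmy yrqw irpit
Hunk 4: at line 6 remove [kma,dbj,pqr] add [zqdwz] -> 14 lines: qoqrl isxpz vvk wcci cgmkw aqj dfeen zqdwz cja wtzns qfm iosmy yrqw irpit
Hunk 5: at line 5 remove [dfeen,zqdwz] add [luqvn,awvf,htno] -> 15 lines: qoqrl isxpz vvk wcci cgmkw aqj luqvn awvf htno cja wtzns qfm iosmy yrqw irpit
Hunk 6: at line 10 remove [wtzns,qfm,iosmy] add [eys,ubl] -> 14 lines: qoqrl isxpz vvk wcci cgmkw aqj luqvn awvf htno cja eys ubl yrqw irpit
Hunk 7: at line 10 remove [eys] add [pgbu,nfdi] -> 15 lines: qoqrl isxpz vvk wcci cgmkw aqj luqvn awvf htno cja pgbu nfdi ubl yrqw irpit
Final line 8: awvf

Answer: awvf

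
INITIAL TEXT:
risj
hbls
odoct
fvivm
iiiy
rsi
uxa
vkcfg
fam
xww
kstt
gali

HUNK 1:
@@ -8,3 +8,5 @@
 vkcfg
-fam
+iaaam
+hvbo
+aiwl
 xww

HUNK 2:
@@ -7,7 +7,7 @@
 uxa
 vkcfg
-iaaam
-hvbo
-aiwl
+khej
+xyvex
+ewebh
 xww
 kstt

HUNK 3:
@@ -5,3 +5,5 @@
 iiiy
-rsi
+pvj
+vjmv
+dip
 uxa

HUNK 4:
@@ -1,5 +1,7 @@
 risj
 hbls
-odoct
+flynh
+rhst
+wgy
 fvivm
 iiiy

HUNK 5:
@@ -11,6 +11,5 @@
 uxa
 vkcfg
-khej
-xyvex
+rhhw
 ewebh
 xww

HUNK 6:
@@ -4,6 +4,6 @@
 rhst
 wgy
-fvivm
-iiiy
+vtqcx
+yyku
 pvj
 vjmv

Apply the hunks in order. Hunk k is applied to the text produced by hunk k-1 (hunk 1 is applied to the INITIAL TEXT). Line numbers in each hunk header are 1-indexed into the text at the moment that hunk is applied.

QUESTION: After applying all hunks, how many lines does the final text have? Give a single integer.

Hunk 1: at line 8 remove [fam] add [iaaam,hvbo,aiwl] -> 14 lines: risj hbls odoct fvivm iiiy rsi uxa vkcfg iaaam hvbo aiwl xww kstt gali
Hunk 2: at line 7 remove [iaaam,hvbo,aiwl] add [khej,xyvex,ewebh] -> 14 lines: risj hbls odoct fvivm iiiy rsi uxa vkcfg khej xyvex ewebh xww kstt gali
Hunk 3: at line 5 remove [rsi] add [pvj,vjmv,dip] -> 16 lines: risj hbls odoct fvivm iiiy pvj vjmv dip uxa vkcfg khej xyvex ewebh xww kstt gali
Hunk 4: at line 1 remove [odoct] add [flynh,rhst,wgy] -> 18 lines: risj hbls flynh rhst wgy fvivm iiiy pvj vjmv dip uxa vkcfg khej xyvex ewebh xww kstt gali
Hunk 5: at line 11 remove [khej,xyvex] add [rhhw] -> 17 lines: risj hbls flynh rhst wgy fvivm iiiy pvj vjmv dip uxa vkcfg rhhw ewebh xww kstt gali
Hunk 6: at line 4 remove [fvivm,iiiy] add [vtqcx,yyku] -> 17 lines: risj hbls flynh rhst wgy vtqcx yyku pvj vjmv dip uxa vkcfg rhhw ewebh xww kstt gali
Final line count: 17

Answer: 17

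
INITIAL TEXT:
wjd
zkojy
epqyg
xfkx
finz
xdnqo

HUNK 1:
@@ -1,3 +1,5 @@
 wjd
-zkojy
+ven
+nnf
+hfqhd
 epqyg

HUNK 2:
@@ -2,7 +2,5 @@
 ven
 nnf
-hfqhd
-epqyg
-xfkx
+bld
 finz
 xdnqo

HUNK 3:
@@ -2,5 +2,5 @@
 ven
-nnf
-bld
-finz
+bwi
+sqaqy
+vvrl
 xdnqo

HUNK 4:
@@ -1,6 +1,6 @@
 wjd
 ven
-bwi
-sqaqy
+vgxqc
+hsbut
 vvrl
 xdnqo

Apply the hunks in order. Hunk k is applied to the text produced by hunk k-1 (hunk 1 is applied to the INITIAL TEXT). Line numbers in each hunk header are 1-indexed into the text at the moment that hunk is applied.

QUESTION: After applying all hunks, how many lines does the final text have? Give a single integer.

Answer: 6

Derivation:
Hunk 1: at line 1 remove [zkojy] add [ven,nnf,hfqhd] -> 8 lines: wjd ven nnf hfqhd epqyg xfkx finz xdnqo
Hunk 2: at line 2 remove [hfqhd,epqyg,xfkx] add [bld] -> 6 lines: wjd ven nnf bld finz xdnqo
Hunk 3: at line 2 remove [nnf,bld,finz] add [bwi,sqaqy,vvrl] -> 6 lines: wjd ven bwi sqaqy vvrl xdnqo
Hunk 4: at line 1 remove [bwi,sqaqy] add [vgxqc,hsbut] -> 6 lines: wjd ven vgxqc hsbut vvrl xdnqo
Final line count: 6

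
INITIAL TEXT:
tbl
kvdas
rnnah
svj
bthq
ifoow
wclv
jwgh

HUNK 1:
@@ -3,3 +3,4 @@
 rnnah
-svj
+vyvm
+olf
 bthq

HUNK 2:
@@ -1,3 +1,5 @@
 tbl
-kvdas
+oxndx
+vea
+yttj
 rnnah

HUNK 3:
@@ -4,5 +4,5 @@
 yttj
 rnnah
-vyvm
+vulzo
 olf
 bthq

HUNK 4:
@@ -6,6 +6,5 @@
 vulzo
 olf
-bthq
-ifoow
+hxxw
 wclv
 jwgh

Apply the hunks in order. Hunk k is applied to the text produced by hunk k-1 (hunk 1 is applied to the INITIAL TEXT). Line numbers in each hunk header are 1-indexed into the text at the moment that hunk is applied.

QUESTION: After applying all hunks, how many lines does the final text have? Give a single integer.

Hunk 1: at line 3 remove [svj] add [vyvm,olf] -> 9 lines: tbl kvdas rnnah vyvm olf bthq ifoow wclv jwgh
Hunk 2: at line 1 remove [kvdas] add [oxndx,vea,yttj] -> 11 lines: tbl oxndx vea yttj rnnah vyvm olf bthq ifoow wclv jwgh
Hunk 3: at line 4 remove [vyvm] add [vulzo] -> 11 lines: tbl oxndx vea yttj rnnah vulzo olf bthq ifoow wclv jwgh
Hunk 4: at line 6 remove [bthq,ifoow] add [hxxw] -> 10 lines: tbl oxndx vea yttj rnnah vulzo olf hxxw wclv jwgh
Final line count: 10

Answer: 10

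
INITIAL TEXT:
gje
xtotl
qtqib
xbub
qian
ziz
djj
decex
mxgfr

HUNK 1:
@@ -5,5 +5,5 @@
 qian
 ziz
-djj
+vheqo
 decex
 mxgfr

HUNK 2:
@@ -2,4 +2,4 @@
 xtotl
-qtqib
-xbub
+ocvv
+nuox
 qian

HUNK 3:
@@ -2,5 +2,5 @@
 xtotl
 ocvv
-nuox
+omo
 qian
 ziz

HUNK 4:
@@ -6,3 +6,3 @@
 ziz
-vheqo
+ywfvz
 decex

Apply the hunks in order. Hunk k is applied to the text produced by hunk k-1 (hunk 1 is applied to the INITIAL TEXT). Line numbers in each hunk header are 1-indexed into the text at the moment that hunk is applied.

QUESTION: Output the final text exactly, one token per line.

Answer: gje
xtotl
ocvv
omo
qian
ziz
ywfvz
decex
mxgfr

Derivation:
Hunk 1: at line 5 remove [djj] add [vheqo] -> 9 lines: gje xtotl qtqib xbub qian ziz vheqo decex mxgfr
Hunk 2: at line 2 remove [qtqib,xbub] add [ocvv,nuox] -> 9 lines: gje xtotl ocvv nuox qian ziz vheqo decex mxgfr
Hunk 3: at line 2 remove [nuox] add [omo] -> 9 lines: gje xtotl ocvv omo qian ziz vheqo decex mxgfr
Hunk 4: at line 6 remove [vheqo] add [ywfvz] -> 9 lines: gje xtotl ocvv omo qian ziz ywfvz decex mxgfr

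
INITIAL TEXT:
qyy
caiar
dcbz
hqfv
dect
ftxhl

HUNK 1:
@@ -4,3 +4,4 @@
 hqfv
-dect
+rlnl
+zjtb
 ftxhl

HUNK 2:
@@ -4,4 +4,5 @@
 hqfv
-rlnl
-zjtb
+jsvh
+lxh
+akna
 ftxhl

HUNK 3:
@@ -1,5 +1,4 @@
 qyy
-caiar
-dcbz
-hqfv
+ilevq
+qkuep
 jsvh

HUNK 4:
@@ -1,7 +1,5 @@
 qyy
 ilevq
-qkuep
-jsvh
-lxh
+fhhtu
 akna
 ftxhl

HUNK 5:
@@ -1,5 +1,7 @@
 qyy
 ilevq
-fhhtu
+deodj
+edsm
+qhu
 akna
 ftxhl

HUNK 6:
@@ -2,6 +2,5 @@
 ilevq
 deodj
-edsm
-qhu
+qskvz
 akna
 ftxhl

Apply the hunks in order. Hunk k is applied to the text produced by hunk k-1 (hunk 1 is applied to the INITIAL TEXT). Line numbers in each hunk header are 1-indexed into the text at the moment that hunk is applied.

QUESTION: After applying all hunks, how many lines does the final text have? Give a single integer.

Answer: 6

Derivation:
Hunk 1: at line 4 remove [dect] add [rlnl,zjtb] -> 7 lines: qyy caiar dcbz hqfv rlnl zjtb ftxhl
Hunk 2: at line 4 remove [rlnl,zjtb] add [jsvh,lxh,akna] -> 8 lines: qyy caiar dcbz hqfv jsvh lxh akna ftxhl
Hunk 3: at line 1 remove [caiar,dcbz,hqfv] add [ilevq,qkuep] -> 7 lines: qyy ilevq qkuep jsvh lxh akna ftxhl
Hunk 4: at line 1 remove [qkuep,jsvh,lxh] add [fhhtu] -> 5 lines: qyy ilevq fhhtu akna ftxhl
Hunk 5: at line 1 remove [fhhtu] add [deodj,edsm,qhu] -> 7 lines: qyy ilevq deodj edsm qhu akna ftxhl
Hunk 6: at line 2 remove [edsm,qhu] add [qskvz] -> 6 lines: qyy ilevq deodj qskvz akna ftxhl
Final line count: 6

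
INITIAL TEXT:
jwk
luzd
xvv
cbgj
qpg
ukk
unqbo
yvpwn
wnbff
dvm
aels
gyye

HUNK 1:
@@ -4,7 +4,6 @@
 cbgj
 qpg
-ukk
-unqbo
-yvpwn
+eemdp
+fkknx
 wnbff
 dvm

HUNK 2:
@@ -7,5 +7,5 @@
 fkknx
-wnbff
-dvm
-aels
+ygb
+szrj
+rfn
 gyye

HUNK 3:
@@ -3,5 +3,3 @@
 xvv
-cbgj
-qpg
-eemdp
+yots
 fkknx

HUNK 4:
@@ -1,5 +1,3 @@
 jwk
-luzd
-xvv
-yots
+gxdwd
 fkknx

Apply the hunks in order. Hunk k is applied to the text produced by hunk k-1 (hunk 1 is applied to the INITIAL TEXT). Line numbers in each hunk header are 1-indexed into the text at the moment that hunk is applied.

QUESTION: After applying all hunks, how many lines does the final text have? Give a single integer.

Hunk 1: at line 4 remove [ukk,unqbo,yvpwn] add [eemdp,fkknx] -> 11 lines: jwk luzd xvv cbgj qpg eemdp fkknx wnbff dvm aels gyye
Hunk 2: at line 7 remove [wnbff,dvm,aels] add [ygb,szrj,rfn] -> 11 lines: jwk luzd xvv cbgj qpg eemdp fkknx ygb szrj rfn gyye
Hunk 3: at line 3 remove [cbgj,qpg,eemdp] add [yots] -> 9 lines: jwk luzd xvv yots fkknx ygb szrj rfn gyye
Hunk 4: at line 1 remove [luzd,xvv,yots] add [gxdwd] -> 7 lines: jwk gxdwd fkknx ygb szrj rfn gyye
Final line count: 7

Answer: 7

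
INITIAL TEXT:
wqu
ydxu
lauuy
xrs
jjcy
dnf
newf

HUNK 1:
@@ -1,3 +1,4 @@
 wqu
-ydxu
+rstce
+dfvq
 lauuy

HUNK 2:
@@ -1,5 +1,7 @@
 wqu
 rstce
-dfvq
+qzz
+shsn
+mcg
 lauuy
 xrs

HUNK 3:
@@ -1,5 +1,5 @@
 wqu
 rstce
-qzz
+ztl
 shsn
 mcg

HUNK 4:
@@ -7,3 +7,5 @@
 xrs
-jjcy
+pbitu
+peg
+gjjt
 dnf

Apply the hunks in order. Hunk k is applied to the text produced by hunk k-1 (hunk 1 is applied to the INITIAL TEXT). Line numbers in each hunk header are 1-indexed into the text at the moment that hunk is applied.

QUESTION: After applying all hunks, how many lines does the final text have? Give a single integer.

Hunk 1: at line 1 remove [ydxu] add [rstce,dfvq] -> 8 lines: wqu rstce dfvq lauuy xrs jjcy dnf newf
Hunk 2: at line 1 remove [dfvq] add [qzz,shsn,mcg] -> 10 lines: wqu rstce qzz shsn mcg lauuy xrs jjcy dnf newf
Hunk 3: at line 1 remove [qzz] add [ztl] -> 10 lines: wqu rstce ztl shsn mcg lauuy xrs jjcy dnf newf
Hunk 4: at line 7 remove [jjcy] add [pbitu,peg,gjjt] -> 12 lines: wqu rstce ztl shsn mcg lauuy xrs pbitu peg gjjt dnf newf
Final line count: 12

Answer: 12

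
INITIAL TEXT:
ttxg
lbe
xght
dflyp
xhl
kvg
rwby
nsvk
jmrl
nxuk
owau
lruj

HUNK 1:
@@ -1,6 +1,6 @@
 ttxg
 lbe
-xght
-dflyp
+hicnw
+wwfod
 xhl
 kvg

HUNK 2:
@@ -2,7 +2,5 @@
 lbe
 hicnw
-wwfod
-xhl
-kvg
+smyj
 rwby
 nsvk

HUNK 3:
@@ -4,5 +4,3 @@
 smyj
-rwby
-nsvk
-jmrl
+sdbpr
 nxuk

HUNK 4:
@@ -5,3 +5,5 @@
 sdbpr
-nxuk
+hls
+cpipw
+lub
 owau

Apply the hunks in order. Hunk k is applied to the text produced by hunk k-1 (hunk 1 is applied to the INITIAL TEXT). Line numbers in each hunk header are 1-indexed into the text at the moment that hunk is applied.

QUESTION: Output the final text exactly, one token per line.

Answer: ttxg
lbe
hicnw
smyj
sdbpr
hls
cpipw
lub
owau
lruj

Derivation:
Hunk 1: at line 1 remove [xght,dflyp] add [hicnw,wwfod] -> 12 lines: ttxg lbe hicnw wwfod xhl kvg rwby nsvk jmrl nxuk owau lruj
Hunk 2: at line 2 remove [wwfod,xhl,kvg] add [smyj] -> 10 lines: ttxg lbe hicnw smyj rwby nsvk jmrl nxuk owau lruj
Hunk 3: at line 4 remove [rwby,nsvk,jmrl] add [sdbpr] -> 8 lines: ttxg lbe hicnw smyj sdbpr nxuk owau lruj
Hunk 4: at line 5 remove [nxuk] add [hls,cpipw,lub] -> 10 lines: ttxg lbe hicnw smyj sdbpr hls cpipw lub owau lruj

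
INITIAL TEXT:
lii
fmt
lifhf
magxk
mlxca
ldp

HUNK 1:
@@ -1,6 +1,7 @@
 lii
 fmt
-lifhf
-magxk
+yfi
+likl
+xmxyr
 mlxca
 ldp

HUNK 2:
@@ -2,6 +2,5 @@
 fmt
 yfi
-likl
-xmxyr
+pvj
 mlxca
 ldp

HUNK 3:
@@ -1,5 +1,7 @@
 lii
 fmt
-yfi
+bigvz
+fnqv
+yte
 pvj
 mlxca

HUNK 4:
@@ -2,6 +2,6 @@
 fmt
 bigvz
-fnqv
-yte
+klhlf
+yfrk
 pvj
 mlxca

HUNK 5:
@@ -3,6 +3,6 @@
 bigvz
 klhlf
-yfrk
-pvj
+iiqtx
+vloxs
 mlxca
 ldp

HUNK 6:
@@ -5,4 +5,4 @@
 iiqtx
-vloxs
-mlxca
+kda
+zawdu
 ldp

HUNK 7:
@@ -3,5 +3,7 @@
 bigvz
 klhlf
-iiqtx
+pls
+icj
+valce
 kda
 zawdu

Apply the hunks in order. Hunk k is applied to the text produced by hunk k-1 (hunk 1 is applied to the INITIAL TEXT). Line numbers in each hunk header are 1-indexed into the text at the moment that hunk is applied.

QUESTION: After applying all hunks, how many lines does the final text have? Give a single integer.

Answer: 10

Derivation:
Hunk 1: at line 1 remove [lifhf,magxk] add [yfi,likl,xmxyr] -> 7 lines: lii fmt yfi likl xmxyr mlxca ldp
Hunk 2: at line 2 remove [likl,xmxyr] add [pvj] -> 6 lines: lii fmt yfi pvj mlxca ldp
Hunk 3: at line 1 remove [yfi] add [bigvz,fnqv,yte] -> 8 lines: lii fmt bigvz fnqv yte pvj mlxca ldp
Hunk 4: at line 2 remove [fnqv,yte] add [klhlf,yfrk] -> 8 lines: lii fmt bigvz klhlf yfrk pvj mlxca ldp
Hunk 5: at line 3 remove [yfrk,pvj] add [iiqtx,vloxs] -> 8 lines: lii fmt bigvz klhlf iiqtx vloxs mlxca ldp
Hunk 6: at line 5 remove [vloxs,mlxca] add [kda,zawdu] -> 8 lines: lii fmt bigvz klhlf iiqtx kda zawdu ldp
Hunk 7: at line 3 remove [iiqtx] add [pls,icj,valce] -> 10 lines: lii fmt bigvz klhlf pls icj valce kda zawdu ldp
Final line count: 10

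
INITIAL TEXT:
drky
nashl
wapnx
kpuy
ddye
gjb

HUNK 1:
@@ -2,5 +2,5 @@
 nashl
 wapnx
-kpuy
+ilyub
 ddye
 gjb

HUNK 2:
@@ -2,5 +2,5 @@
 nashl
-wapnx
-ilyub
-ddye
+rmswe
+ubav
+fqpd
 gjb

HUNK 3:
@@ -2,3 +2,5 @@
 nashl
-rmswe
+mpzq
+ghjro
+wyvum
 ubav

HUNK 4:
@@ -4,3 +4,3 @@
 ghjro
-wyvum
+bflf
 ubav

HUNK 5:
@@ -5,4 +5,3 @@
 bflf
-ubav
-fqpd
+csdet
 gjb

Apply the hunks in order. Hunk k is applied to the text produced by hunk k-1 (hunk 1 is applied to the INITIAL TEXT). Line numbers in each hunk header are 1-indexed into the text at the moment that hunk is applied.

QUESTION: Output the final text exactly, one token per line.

Answer: drky
nashl
mpzq
ghjro
bflf
csdet
gjb

Derivation:
Hunk 1: at line 2 remove [kpuy] add [ilyub] -> 6 lines: drky nashl wapnx ilyub ddye gjb
Hunk 2: at line 2 remove [wapnx,ilyub,ddye] add [rmswe,ubav,fqpd] -> 6 lines: drky nashl rmswe ubav fqpd gjb
Hunk 3: at line 2 remove [rmswe] add [mpzq,ghjro,wyvum] -> 8 lines: drky nashl mpzq ghjro wyvum ubav fqpd gjb
Hunk 4: at line 4 remove [wyvum] add [bflf] -> 8 lines: drky nashl mpzq ghjro bflf ubav fqpd gjb
Hunk 5: at line 5 remove [ubav,fqpd] add [csdet] -> 7 lines: drky nashl mpzq ghjro bflf csdet gjb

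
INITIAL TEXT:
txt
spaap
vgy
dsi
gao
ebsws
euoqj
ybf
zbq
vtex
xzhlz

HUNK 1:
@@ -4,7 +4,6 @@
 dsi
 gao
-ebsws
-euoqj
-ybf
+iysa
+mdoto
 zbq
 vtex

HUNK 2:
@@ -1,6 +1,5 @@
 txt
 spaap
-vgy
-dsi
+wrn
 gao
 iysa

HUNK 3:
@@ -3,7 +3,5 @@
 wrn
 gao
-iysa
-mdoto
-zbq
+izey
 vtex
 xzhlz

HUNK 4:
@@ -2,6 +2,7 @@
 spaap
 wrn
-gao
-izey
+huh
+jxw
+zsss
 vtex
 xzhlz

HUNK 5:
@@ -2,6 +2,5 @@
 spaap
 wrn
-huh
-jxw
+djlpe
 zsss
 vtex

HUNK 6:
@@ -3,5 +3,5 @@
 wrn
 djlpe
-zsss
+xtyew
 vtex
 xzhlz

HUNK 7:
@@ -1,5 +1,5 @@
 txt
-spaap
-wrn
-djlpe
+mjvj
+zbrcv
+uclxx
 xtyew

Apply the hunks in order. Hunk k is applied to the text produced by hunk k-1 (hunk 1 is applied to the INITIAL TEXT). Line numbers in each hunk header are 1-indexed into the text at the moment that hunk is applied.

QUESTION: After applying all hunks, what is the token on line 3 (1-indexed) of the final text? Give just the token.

Hunk 1: at line 4 remove [ebsws,euoqj,ybf] add [iysa,mdoto] -> 10 lines: txt spaap vgy dsi gao iysa mdoto zbq vtex xzhlz
Hunk 2: at line 1 remove [vgy,dsi] add [wrn] -> 9 lines: txt spaap wrn gao iysa mdoto zbq vtex xzhlz
Hunk 3: at line 3 remove [iysa,mdoto,zbq] add [izey] -> 7 lines: txt spaap wrn gao izey vtex xzhlz
Hunk 4: at line 2 remove [gao,izey] add [huh,jxw,zsss] -> 8 lines: txt spaap wrn huh jxw zsss vtex xzhlz
Hunk 5: at line 2 remove [huh,jxw] add [djlpe] -> 7 lines: txt spaap wrn djlpe zsss vtex xzhlz
Hunk 6: at line 3 remove [zsss] add [xtyew] -> 7 lines: txt spaap wrn djlpe xtyew vtex xzhlz
Hunk 7: at line 1 remove [spaap,wrn,djlpe] add [mjvj,zbrcv,uclxx] -> 7 lines: txt mjvj zbrcv uclxx xtyew vtex xzhlz
Final line 3: zbrcv

Answer: zbrcv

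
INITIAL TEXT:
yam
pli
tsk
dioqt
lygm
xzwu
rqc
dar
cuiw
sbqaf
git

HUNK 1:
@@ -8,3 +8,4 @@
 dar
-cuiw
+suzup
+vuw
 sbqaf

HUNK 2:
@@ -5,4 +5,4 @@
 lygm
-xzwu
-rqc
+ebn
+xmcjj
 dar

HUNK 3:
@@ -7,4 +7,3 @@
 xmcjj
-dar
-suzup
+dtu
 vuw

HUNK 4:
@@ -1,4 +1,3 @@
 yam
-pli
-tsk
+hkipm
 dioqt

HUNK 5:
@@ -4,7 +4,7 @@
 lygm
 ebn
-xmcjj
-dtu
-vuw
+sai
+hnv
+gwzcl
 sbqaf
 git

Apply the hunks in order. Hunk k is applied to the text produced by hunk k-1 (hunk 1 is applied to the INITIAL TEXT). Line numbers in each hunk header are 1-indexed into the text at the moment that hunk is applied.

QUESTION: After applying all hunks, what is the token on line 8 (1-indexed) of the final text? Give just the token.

Hunk 1: at line 8 remove [cuiw] add [suzup,vuw] -> 12 lines: yam pli tsk dioqt lygm xzwu rqc dar suzup vuw sbqaf git
Hunk 2: at line 5 remove [xzwu,rqc] add [ebn,xmcjj] -> 12 lines: yam pli tsk dioqt lygm ebn xmcjj dar suzup vuw sbqaf git
Hunk 3: at line 7 remove [dar,suzup] add [dtu] -> 11 lines: yam pli tsk dioqt lygm ebn xmcjj dtu vuw sbqaf git
Hunk 4: at line 1 remove [pli,tsk] add [hkipm] -> 10 lines: yam hkipm dioqt lygm ebn xmcjj dtu vuw sbqaf git
Hunk 5: at line 4 remove [xmcjj,dtu,vuw] add [sai,hnv,gwzcl] -> 10 lines: yam hkipm dioqt lygm ebn sai hnv gwzcl sbqaf git
Final line 8: gwzcl

Answer: gwzcl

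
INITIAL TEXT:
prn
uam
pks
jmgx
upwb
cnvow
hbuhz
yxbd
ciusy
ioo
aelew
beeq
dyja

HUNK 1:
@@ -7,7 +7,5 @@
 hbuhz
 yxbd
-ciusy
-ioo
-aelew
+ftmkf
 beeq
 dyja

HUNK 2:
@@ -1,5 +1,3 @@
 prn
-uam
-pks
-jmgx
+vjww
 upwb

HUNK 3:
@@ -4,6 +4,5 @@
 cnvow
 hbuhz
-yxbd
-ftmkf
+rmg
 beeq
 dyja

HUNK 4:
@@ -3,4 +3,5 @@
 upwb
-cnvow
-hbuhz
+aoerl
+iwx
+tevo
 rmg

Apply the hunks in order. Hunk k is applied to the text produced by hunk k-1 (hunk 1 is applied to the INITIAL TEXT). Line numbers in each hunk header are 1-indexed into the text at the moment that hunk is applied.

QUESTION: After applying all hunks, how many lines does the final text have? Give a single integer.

Hunk 1: at line 7 remove [ciusy,ioo,aelew] add [ftmkf] -> 11 lines: prn uam pks jmgx upwb cnvow hbuhz yxbd ftmkf beeq dyja
Hunk 2: at line 1 remove [uam,pks,jmgx] add [vjww] -> 9 lines: prn vjww upwb cnvow hbuhz yxbd ftmkf beeq dyja
Hunk 3: at line 4 remove [yxbd,ftmkf] add [rmg] -> 8 lines: prn vjww upwb cnvow hbuhz rmg beeq dyja
Hunk 4: at line 3 remove [cnvow,hbuhz] add [aoerl,iwx,tevo] -> 9 lines: prn vjww upwb aoerl iwx tevo rmg beeq dyja
Final line count: 9

Answer: 9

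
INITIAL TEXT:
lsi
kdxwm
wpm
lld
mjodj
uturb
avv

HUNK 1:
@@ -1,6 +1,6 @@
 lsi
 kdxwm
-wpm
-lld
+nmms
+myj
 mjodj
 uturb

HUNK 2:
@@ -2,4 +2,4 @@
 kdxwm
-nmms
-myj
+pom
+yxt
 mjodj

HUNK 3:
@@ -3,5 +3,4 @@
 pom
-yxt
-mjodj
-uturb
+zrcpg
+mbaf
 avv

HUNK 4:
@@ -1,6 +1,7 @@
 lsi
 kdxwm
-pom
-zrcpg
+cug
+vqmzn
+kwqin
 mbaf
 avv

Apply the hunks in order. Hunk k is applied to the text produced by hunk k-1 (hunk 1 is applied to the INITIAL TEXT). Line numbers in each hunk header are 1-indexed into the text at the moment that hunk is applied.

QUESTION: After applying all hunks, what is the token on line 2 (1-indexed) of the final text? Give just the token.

Answer: kdxwm

Derivation:
Hunk 1: at line 1 remove [wpm,lld] add [nmms,myj] -> 7 lines: lsi kdxwm nmms myj mjodj uturb avv
Hunk 2: at line 2 remove [nmms,myj] add [pom,yxt] -> 7 lines: lsi kdxwm pom yxt mjodj uturb avv
Hunk 3: at line 3 remove [yxt,mjodj,uturb] add [zrcpg,mbaf] -> 6 lines: lsi kdxwm pom zrcpg mbaf avv
Hunk 4: at line 1 remove [pom,zrcpg] add [cug,vqmzn,kwqin] -> 7 lines: lsi kdxwm cug vqmzn kwqin mbaf avv
Final line 2: kdxwm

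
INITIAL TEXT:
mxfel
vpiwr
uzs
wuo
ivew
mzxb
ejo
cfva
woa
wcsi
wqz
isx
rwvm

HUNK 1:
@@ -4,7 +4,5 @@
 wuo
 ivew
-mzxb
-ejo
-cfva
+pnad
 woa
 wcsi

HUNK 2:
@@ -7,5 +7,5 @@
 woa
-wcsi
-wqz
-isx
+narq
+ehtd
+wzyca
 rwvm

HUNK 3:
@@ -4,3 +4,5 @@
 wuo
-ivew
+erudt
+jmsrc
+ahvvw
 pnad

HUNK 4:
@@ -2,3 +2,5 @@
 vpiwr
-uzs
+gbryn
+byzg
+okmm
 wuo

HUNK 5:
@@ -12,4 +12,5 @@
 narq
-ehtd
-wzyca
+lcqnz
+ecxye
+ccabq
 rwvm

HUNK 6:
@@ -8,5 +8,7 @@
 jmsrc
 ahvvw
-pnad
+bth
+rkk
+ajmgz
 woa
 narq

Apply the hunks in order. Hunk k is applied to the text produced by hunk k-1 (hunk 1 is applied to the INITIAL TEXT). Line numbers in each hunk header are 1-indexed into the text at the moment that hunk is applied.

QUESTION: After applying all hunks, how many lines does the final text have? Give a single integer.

Answer: 18

Derivation:
Hunk 1: at line 4 remove [mzxb,ejo,cfva] add [pnad] -> 11 lines: mxfel vpiwr uzs wuo ivew pnad woa wcsi wqz isx rwvm
Hunk 2: at line 7 remove [wcsi,wqz,isx] add [narq,ehtd,wzyca] -> 11 lines: mxfel vpiwr uzs wuo ivew pnad woa narq ehtd wzyca rwvm
Hunk 3: at line 4 remove [ivew] add [erudt,jmsrc,ahvvw] -> 13 lines: mxfel vpiwr uzs wuo erudt jmsrc ahvvw pnad woa narq ehtd wzyca rwvm
Hunk 4: at line 2 remove [uzs] add [gbryn,byzg,okmm] -> 15 lines: mxfel vpiwr gbryn byzg okmm wuo erudt jmsrc ahvvw pnad woa narq ehtd wzyca rwvm
Hunk 5: at line 12 remove [ehtd,wzyca] add [lcqnz,ecxye,ccabq] -> 16 lines: mxfel vpiwr gbryn byzg okmm wuo erudt jmsrc ahvvw pnad woa narq lcqnz ecxye ccabq rwvm
Hunk 6: at line 8 remove [pnad] add [bth,rkk,ajmgz] -> 18 lines: mxfel vpiwr gbryn byzg okmm wuo erudt jmsrc ahvvw bth rkk ajmgz woa narq lcqnz ecxye ccabq rwvm
Final line count: 18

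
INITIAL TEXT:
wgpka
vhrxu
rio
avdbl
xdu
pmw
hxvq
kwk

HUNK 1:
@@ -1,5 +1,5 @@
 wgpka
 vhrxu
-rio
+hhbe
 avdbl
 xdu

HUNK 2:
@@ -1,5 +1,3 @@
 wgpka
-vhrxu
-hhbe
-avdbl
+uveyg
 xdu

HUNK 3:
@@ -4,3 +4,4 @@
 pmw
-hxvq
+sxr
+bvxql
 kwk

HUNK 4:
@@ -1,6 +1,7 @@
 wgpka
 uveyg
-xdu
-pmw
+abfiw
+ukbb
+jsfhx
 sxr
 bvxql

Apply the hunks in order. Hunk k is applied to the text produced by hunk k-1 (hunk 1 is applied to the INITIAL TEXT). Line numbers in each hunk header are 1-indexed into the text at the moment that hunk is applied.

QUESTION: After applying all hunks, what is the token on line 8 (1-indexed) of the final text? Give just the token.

Answer: kwk

Derivation:
Hunk 1: at line 1 remove [rio] add [hhbe] -> 8 lines: wgpka vhrxu hhbe avdbl xdu pmw hxvq kwk
Hunk 2: at line 1 remove [vhrxu,hhbe,avdbl] add [uveyg] -> 6 lines: wgpka uveyg xdu pmw hxvq kwk
Hunk 3: at line 4 remove [hxvq] add [sxr,bvxql] -> 7 lines: wgpka uveyg xdu pmw sxr bvxql kwk
Hunk 4: at line 1 remove [xdu,pmw] add [abfiw,ukbb,jsfhx] -> 8 lines: wgpka uveyg abfiw ukbb jsfhx sxr bvxql kwk
Final line 8: kwk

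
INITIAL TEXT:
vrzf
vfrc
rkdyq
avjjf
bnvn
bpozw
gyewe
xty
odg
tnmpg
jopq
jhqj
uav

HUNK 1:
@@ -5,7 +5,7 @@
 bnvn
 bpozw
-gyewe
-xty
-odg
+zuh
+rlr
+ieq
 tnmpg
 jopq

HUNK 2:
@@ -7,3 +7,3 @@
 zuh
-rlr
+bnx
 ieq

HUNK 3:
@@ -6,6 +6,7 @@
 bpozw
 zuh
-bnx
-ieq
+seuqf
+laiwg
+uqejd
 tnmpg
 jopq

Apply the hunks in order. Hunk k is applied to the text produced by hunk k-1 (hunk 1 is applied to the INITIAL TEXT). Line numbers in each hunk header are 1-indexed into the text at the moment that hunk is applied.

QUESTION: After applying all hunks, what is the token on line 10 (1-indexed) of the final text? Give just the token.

Answer: uqejd

Derivation:
Hunk 1: at line 5 remove [gyewe,xty,odg] add [zuh,rlr,ieq] -> 13 lines: vrzf vfrc rkdyq avjjf bnvn bpozw zuh rlr ieq tnmpg jopq jhqj uav
Hunk 2: at line 7 remove [rlr] add [bnx] -> 13 lines: vrzf vfrc rkdyq avjjf bnvn bpozw zuh bnx ieq tnmpg jopq jhqj uav
Hunk 3: at line 6 remove [bnx,ieq] add [seuqf,laiwg,uqejd] -> 14 lines: vrzf vfrc rkdyq avjjf bnvn bpozw zuh seuqf laiwg uqejd tnmpg jopq jhqj uav
Final line 10: uqejd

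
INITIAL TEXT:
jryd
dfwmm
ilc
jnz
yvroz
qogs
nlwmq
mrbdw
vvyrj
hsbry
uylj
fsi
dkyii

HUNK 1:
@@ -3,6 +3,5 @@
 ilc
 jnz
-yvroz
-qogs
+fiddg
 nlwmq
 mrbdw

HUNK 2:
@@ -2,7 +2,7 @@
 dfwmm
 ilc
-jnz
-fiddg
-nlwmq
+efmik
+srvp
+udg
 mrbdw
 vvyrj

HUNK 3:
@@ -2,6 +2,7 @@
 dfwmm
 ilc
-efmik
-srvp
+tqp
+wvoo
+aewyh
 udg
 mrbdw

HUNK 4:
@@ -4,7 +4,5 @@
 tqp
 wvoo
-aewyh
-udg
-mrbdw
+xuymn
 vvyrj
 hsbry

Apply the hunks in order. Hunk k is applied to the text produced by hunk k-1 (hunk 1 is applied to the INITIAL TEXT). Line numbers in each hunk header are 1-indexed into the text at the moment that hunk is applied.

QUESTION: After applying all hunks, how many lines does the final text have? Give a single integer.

Hunk 1: at line 3 remove [yvroz,qogs] add [fiddg] -> 12 lines: jryd dfwmm ilc jnz fiddg nlwmq mrbdw vvyrj hsbry uylj fsi dkyii
Hunk 2: at line 2 remove [jnz,fiddg,nlwmq] add [efmik,srvp,udg] -> 12 lines: jryd dfwmm ilc efmik srvp udg mrbdw vvyrj hsbry uylj fsi dkyii
Hunk 3: at line 2 remove [efmik,srvp] add [tqp,wvoo,aewyh] -> 13 lines: jryd dfwmm ilc tqp wvoo aewyh udg mrbdw vvyrj hsbry uylj fsi dkyii
Hunk 4: at line 4 remove [aewyh,udg,mrbdw] add [xuymn] -> 11 lines: jryd dfwmm ilc tqp wvoo xuymn vvyrj hsbry uylj fsi dkyii
Final line count: 11

Answer: 11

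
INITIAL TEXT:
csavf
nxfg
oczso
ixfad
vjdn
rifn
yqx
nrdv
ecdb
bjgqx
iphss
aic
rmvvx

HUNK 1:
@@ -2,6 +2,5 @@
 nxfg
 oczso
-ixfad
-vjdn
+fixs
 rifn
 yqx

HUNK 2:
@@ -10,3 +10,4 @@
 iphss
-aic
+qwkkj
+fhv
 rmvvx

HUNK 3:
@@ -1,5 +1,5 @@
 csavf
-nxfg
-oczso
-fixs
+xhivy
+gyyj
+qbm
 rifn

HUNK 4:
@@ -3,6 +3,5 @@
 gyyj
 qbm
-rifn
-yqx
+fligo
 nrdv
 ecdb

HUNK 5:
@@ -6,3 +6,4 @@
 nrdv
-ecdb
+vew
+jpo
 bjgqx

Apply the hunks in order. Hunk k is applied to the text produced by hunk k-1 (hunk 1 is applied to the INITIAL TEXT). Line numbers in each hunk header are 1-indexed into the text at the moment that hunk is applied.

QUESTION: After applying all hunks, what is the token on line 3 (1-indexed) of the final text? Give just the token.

Hunk 1: at line 2 remove [ixfad,vjdn] add [fixs] -> 12 lines: csavf nxfg oczso fixs rifn yqx nrdv ecdb bjgqx iphss aic rmvvx
Hunk 2: at line 10 remove [aic] add [qwkkj,fhv] -> 13 lines: csavf nxfg oczso fixs rifn yqx nrdv ecdb bjgqx iphss qwkkj fhv rmvvx
Hunk 3: at line 1 remove [nxfg,oczso,fixs] add [xhivy,gyyj,qbm] -> 13 lines: csavf xhivy gyyj qbm rifn yqx nrdv ecdb bjgqx iphss qwkkj fhv rmvvx
Hunk 4: at line 3 remove [rifn,yqx] add [fligo] -> 12 lines: csavf xhivy gyyj qbm fligo nrdv ecdb bjgqx iphss qwkkj fhv rmvvx
Hunk 5: at line 6 remove [ecdb] add [vew,jpo] -> 13 lines: csavf xhivy gyyj qbm fligo nrdv vew jpo bjgqx iphss qwkkj fhv rmvvx
Final line 3: gyyj

Answer: gyyj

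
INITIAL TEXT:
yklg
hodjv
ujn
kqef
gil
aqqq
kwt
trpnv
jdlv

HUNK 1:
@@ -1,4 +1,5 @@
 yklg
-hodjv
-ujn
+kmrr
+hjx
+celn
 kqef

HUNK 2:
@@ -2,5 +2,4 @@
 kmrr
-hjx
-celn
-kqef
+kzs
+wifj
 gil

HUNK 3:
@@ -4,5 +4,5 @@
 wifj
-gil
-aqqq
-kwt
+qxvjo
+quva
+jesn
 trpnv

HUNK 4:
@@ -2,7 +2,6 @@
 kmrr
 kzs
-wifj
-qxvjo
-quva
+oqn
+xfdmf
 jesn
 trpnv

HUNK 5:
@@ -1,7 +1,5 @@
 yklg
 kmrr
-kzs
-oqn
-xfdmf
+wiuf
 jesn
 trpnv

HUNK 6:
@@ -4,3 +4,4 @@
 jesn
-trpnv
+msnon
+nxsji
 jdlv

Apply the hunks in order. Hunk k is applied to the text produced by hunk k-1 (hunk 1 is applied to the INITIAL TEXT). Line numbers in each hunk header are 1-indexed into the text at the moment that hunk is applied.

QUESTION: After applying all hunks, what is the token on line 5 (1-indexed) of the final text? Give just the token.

Hunk 1: at line 1 remove [hodjv,ujn] add [kmrr,hjx,celn] -> 10 lines: yklg kmrr hjx celn kqef gil aqqq kwt trpnv jdlv
Hunk 2: at line 2 remove [hjx,celn,kqef] add [kzs,wifj] -> 9 lines: yklg kmrr kzs wifj gil aqqq kwt trpnv jdlv
Hunk 3: at line 4 remove [gil,aqqq,kwt] add [qxvjo,quva,jesn] -> 9 lines: yklg kmrr kzs wifj qxvjo quva jesn trpnv jdlv
Hunk 4: at line 2 remove [wifj,qxvjo,quva] add [oqn,xfdmf] -> 8 lines: yklg kmrr kzs oqn xfdmf jesn trpnv jdlv
Hunk 5: at line 1 remove [kzs,oqn,xfdmf] add [wiuf] -> 6 lines: yklg kmrr wiuf jesn trpnv jdlv
Hunk 6: at line 4 remove [trpnv] add [msnon,nxsji] -> 7 lines: yklg kmrr wiuf jesn msnon nxsji jdlv
Final line 5: msnon

Answer: msnon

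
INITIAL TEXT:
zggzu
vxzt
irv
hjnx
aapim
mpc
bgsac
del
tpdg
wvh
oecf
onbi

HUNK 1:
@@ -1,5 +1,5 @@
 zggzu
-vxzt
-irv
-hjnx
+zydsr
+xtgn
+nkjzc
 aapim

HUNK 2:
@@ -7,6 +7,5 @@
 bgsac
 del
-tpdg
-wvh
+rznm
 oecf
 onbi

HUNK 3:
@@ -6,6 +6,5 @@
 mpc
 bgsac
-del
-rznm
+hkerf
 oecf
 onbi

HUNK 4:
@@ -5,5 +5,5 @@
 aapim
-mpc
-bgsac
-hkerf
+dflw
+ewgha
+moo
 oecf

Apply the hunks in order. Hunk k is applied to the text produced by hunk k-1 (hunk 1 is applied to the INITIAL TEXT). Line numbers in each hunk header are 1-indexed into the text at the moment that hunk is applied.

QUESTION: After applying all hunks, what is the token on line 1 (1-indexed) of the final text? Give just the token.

Hunk 1: at line 1 remove [vxzt,irv,hjnx] add [zydsr,xtgn,nkjzc] -> 12 lines: zggzu zydsr xtgn nkjzc aapim mpc bgsac del tpdg wvh oecf onbi
Hunk 2: at line 7 remove [tpdg,wvh] add [rznm] -> 11 lines: zggzu zydsr xtgn nkjzc aapim mpc bgsac del rznm oecf onbi
Hunk 3: at line 6 remove [del,rznm] add [hkerf] -> 10 lines: zggzu zydsr xtgn nkjzc aapim mpc bgsac hkerf oecf onbi
Hunk 4: at line 5 remove [mpc,bgsac,hkerf] add [dflw,ewgha,moo] -> 10 lines: zggzu zydsr xtgn nkjzc aapim dflw ewgha moo oecf onbi
Final line 1: zggzu

Answer: zggzu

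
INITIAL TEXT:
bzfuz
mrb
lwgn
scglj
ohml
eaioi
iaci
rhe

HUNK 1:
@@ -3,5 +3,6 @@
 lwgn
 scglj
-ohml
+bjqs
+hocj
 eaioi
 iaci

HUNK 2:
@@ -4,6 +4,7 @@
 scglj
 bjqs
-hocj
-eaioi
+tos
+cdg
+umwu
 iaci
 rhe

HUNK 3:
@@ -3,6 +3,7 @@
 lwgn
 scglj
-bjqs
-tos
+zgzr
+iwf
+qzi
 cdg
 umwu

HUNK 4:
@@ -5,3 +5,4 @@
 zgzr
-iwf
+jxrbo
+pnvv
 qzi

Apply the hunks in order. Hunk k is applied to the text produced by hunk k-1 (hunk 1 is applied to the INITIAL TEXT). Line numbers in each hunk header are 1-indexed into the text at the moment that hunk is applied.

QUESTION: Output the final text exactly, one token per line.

Answer: bzfuz
mrb
lwgn
scglj
zgzr
jxrbo
pnvv
qzi
cdg
umwu
iaci
rhe

Derivation:
Hunk 1: at line 3 remove [ohml] add [bjqs,hocj] -> 9 lines: bzfuz mrb lwgn scglj bjqs hocj eaioi iaci rhe
Hunk 2: at line 4 remove [hocj,eaioi] add [tos,cdg,umwu] -> 10 lines: bzfuz mrb lwgn scglj bjqs tos cdg umwu iaci rhe
Hunk 3: at line 3 remove [bjqs,tos] add [zgzr,iwf,qzi] -> 11 lines: bzfuz mrb lwgn scglj zgzr iwf qzi cdg umwu iaci rhe
Hunk 4: at line 5 remove [iwf] add [jxrbo,pnvv] -> 12 lines: bzfuz mrb lwgn scglj zgzr jxrbo pnvv qzi cdg umwu iaci rhe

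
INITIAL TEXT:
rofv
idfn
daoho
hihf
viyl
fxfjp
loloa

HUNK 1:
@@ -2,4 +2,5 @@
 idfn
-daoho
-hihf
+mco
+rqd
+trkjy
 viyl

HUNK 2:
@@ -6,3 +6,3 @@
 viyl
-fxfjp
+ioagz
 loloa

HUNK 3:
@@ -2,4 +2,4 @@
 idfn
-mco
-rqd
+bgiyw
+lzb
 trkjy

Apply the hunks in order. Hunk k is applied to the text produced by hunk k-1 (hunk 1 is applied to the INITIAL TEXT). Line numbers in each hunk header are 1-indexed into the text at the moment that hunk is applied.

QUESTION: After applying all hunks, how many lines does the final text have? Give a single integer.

Hunk 1: at line 2 remove [daoho,hihf] add [mco,rqd,trkjy] -> 8 lines: rofv idfn mco rqd trkjy viyl fxfjp loloa
Hunk 2: at line 6 remove [fxfjp] add [ioagz] -> 8 lines: rofv idfn mco rqd trkjy viyl ioagz loloa
Hunk 3: at line 2 remove [mco,rqd] add [bgiyw,lzb] -> 8 lines: rofv idfn bgiyw lzb trkjy viyl ioagz loloa
Final line count: 8

Answer: 8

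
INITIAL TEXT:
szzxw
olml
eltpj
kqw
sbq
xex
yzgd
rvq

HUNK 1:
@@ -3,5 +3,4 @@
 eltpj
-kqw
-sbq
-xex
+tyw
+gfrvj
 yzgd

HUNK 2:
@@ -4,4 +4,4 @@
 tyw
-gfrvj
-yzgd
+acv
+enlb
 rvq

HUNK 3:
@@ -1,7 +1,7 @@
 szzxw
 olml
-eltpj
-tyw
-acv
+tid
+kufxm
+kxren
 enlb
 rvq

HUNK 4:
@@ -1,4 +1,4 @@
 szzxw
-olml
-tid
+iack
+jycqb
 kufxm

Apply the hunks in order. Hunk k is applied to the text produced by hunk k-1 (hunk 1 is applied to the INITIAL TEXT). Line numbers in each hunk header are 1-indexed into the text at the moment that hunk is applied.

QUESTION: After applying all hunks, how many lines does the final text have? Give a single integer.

Answer: 7

Derivation:
Hunk 1: at line 3 remove [kqw,sbq,xex] add [tyw,gfrvj] -> 7 lines: szzxw olml eltpj tyw gfrvj yzgd rvq
Hunk 2: at line 4 remove [gfrvj,yzgd] add [acv,enlb] -> 7 lines: szzxw olml eltpj tyw acv enlb rvq
Hunk 3: at line 1 remove [eltpj,tyw,acv] add [tid,kufxm,kxren] -> 7 lines: szzxw olml tid kufxm kxren enlb rvq
Hunk 4: at line 1 remove [olml,tid] add [iack,jycqb] -> 7 lines: szzxw iack jycqb kufxm kxren enlb rvq
Final line count: 7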